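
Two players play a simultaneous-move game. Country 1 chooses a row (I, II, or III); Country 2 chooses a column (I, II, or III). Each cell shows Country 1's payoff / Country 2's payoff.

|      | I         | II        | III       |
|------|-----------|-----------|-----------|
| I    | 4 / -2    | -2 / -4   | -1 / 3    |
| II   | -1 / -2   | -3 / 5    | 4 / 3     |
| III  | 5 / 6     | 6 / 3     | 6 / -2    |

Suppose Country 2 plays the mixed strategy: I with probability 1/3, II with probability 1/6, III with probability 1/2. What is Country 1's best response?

Country 1's best reply maximizes expected payoff against the mix.
I: (1/3)·4 + (1/6)·(-2) + (1/2)·(-1) = 1/2
II: (1/3)·(-1) + (1/6)·(-3) + (1/2)·4 = 7/6
III: (1/3)·5 + (1/6)·6 + (1/2)·6 = 17/3
Highest expected payoff is 17/3, from III.

III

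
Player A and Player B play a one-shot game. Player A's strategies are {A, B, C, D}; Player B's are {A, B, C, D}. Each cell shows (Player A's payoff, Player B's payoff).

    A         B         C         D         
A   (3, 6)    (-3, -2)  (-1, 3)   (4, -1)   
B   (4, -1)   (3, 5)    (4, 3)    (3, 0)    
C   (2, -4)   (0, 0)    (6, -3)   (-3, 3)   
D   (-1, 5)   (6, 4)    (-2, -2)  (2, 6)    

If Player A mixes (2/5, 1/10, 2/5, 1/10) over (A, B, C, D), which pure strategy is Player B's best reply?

Player B's best reply maximizes expected payoff against the mix.
A: (2/5)·6 + (1/10)·(-1) + (2/5)·(-4) + (1/10)·5 = 6/5
B: (2/5)·(-2) + (1/10)·5 + (2/5)·0 + (1/10)·4 = 1/10
C: (2/5)·3 + (1/10)·3 + (2/5)·(-3) + (1/10)·(-2) = 1/10
D: (2/5)·(-1) + (1/10)·0 + (2/5)·3 + (1/10)·6 = 7/5
Highest expected payoff is 7/5, from D.

D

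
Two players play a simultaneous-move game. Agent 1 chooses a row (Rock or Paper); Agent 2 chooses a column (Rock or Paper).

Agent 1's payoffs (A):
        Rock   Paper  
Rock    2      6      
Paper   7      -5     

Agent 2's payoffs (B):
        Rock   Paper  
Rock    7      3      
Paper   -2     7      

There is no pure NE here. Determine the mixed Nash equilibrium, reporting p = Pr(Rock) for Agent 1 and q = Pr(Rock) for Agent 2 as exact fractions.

p = 9/13, q = 11/16

Each player's mixing probability is pinned down by making the *other* player indifferent.
Agent 2 indifferent between Rock and Paper: p·7 + (1−p)·(-2) = p·3 + (1−p)·7 ⟹ (-2) + 9p = 7 + (-4)p ⟹ p = 9/13.
Agent 1 indifferent between Rock and Paper: q·2 + (1−q)·6 = q·7 + (1−q)·(-5) ⟹ 6 + (-4)q = (-5) + 12q ⟹ q = 11/16.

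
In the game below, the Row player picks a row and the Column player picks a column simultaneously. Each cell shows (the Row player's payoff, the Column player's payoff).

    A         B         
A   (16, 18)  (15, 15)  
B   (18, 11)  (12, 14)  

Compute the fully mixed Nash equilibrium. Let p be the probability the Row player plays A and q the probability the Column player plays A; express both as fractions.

p = 1/2, q = 3/5

Each player's mixing probability is pinned down by making the *other* player indifferent.
The Column player indifferent between A and B: p·18 + (1−p)·11 = p·15 + (1−p)·14 ⟹ 11 + 7p = 14 + 1p ⟹ p = 1/2.
The Row player indifferent between A and B: q·16 + (1−q)·15 = q·18 + (1−q)·12 ⟹ 15 + 1q = 12 + 6q ⟹ q = 3/5.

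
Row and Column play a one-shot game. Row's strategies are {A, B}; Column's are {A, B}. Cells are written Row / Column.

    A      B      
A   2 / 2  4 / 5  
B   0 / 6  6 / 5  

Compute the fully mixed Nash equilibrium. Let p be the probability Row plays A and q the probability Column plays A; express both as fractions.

In a mixed NE each player is indifferent between their pure strategies, so the opponent's mix sets the indifference.
Column indifferent between A and B: p·2 + (1−p)·6 = p·5 + (1−p)·5 ⟹ 6 + (-4)p = 5 + 0p ⟹ p = 1/4.
Row indifferent between A and B: q·2 + (1−q)·4 = q·0 + (1−q)·6 ⟹ 4 + (-2)q = 6 + (-6)q ⟹ q = 1/2.

p = 1/4, q = 1/2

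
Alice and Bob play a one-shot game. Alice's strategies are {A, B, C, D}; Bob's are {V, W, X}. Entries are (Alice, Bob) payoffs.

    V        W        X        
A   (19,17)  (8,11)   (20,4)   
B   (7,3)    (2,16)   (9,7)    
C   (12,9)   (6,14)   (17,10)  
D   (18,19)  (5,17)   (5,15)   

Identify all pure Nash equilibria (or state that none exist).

Find each player's best response to every opponent strategy; NE are the intersections.
Alice's best responses — vs V: A (payoff 19); vs W: A (payoff 8); vs X: A (payoff 20).
Bob's best responses — vs A: V (payoff 17); vs B: W (payoff 16); vs C: W (payoff 14); vs D: V (payoff 19).
The only mutual best response is (A, V); neither player gains by switching there.

(A, V)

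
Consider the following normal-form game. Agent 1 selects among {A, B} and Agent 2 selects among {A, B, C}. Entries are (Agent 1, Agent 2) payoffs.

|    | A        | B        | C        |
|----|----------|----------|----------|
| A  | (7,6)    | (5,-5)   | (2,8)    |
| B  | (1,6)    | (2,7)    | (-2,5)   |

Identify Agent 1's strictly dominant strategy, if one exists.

A

Check whether one of Agent 1's strategies beats all alternatives regardless of what the opponent does.
A strictly dominates: vs A: 7 > 1; vs B: 5 > 2; vs C: 2 > -2.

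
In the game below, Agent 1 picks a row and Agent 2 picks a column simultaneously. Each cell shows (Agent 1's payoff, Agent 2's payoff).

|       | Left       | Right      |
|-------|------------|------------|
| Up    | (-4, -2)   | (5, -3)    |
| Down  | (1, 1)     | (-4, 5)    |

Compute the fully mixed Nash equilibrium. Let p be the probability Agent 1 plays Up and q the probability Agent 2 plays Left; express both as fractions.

p = 4/5, q = 9/14

In a mixed NE each player is indifferent between their pure strategies, so the opponent's mix sets the indifference.
Agent 2 indifferent between Left and Right: p·(-2) + (1−p)·1 = p·(-3) + (1−p)·5 ⟹ 1 + (-3)p = 5 + (-8)p ⟹ p = 4/5.
Agent 1 indifferent between Up and Down: q·(-4) + (1−q)·5 = q·1 + (1−q)·(-4) ⟹ 5 + (-9)q = (-4) + 5q ⟹ q = 9/14.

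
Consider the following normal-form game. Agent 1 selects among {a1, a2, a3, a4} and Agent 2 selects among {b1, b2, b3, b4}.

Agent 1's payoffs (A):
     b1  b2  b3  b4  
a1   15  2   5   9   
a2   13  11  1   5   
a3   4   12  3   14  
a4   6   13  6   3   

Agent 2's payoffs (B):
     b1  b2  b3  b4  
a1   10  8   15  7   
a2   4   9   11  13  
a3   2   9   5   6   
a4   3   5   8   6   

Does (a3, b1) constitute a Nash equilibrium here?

No

Holding Agent 2 at b1: Agent 1 gets 4 from a3 but could get 15 by switching to a1. Agent 1 has a profitable deviation.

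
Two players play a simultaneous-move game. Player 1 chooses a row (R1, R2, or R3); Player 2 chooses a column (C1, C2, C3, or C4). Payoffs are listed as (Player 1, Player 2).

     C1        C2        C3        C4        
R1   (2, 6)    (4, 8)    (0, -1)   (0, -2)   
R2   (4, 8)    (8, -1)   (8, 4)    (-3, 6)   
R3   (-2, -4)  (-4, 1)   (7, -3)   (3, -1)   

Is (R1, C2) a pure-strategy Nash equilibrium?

No

Holding Player 2 at C2: Player 1 gets 4 from R1 but could get 8 by switching to R2. Player 1 has a profitable deviation.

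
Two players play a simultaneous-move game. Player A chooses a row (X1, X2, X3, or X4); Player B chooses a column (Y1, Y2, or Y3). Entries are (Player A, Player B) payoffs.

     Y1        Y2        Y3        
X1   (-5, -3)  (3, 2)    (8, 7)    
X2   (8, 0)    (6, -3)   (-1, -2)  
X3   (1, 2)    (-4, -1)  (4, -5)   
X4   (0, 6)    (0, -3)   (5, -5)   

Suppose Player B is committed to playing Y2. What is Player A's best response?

With Player B fixed at Y2, Player A's payoffs are: X1 → 3, X2 → 6, X3 → -4, X4 → 0.
The maximum is 6, achieved by X2.

X2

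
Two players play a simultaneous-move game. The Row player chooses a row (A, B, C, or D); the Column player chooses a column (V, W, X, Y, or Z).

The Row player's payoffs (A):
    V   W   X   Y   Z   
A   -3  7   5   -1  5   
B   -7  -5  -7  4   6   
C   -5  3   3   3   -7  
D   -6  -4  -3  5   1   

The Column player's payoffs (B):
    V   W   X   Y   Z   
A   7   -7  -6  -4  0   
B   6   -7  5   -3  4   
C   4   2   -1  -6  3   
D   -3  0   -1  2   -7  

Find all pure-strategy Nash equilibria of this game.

(A, V) and (D, Y)

Check mutual best responses: a cell is a NE iff neither player can gain by unilaterally deviating.
The Row player's best responses — vs V: A (payoff -3); vs W: A (payoff 7); vs X: A (payoff 5); vs Y: D (payoff 5); vs Z: B (payoff 6).
The Column player's best responses — vs A: V (payoff 7); vs B: V (payoff 6); vs C: V (payoff 4); vs D: Y (payoff 2).
Mutual best responses occur at (A, V) and (D, Y); at each, neither player gains by switching.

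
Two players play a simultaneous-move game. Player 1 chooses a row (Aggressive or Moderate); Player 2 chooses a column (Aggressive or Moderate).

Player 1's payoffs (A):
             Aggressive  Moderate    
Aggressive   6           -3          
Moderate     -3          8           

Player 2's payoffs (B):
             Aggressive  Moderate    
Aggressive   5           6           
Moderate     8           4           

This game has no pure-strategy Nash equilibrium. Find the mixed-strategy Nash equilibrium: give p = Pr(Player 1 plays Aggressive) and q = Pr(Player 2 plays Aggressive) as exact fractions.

Each player's mixing probability is pinned down by making the *other* player indifferent.
Player 2 indifferent between Aggressive and Moderate: p·5 + (1−p)·8 = p·6 + (1−p)·4 ⟹ 8 + (-3)p = 4 + 2p ⟹ p = 4/5.
Player 1 indifferent between Aggressive and Moderate: q·6 + (1−q)·(-3) = q·(-3) + (1−q)·8 ⟹ (-3) + 9q = 8 + (-11)q ⟹ q = 11/20.

p = 4/5, q = 11/20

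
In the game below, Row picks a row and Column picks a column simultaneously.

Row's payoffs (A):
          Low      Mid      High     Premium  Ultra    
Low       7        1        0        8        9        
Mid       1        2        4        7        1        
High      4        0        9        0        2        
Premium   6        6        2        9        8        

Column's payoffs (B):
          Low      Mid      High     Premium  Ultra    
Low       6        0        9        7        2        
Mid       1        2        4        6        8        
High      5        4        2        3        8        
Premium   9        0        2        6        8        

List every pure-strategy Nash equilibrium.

Find each player's best response to every opponent strategy; NE are the intersections.
Row's best responses — vs Low: Low (payoff 7); vs Mid: Premium (payoff 6); vs High: High (payoff 9); vs Premium: Premium (payoff 9); vs Ultra: Low (payoff 9).
Column's best responses — vs Low: High (payoff 9); vs Mid: Ultra (payoff 8); vs High: Ultra (payoff 8); vs Premium: Low (payoff 9).
No cell has both players best-responding. For instance, Row's best reply to Low is Low, but against Low Column prefers High over Low.

No pure-strategy Nash equilibrium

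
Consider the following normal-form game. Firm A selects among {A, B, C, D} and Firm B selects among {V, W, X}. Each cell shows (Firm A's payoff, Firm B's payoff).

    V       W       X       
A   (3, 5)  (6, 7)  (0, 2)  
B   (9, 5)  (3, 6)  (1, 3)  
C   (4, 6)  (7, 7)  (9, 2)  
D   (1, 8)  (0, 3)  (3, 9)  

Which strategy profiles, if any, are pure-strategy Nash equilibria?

(C, W)

Find each player's best response to every opponent strategy; NE are the intersections.
Firm A's best responses — vs V: B (payoff 9); vs W: C (payoff 7); vs X: C (payoff 9).
Firm B's best responses — vs A: W (payoff 7); vs B: W (payoff 6); vs C: W (payoff 7); vs D: X (payoff 9).
The only mutual best response is (C, W); neither player gains by switching there.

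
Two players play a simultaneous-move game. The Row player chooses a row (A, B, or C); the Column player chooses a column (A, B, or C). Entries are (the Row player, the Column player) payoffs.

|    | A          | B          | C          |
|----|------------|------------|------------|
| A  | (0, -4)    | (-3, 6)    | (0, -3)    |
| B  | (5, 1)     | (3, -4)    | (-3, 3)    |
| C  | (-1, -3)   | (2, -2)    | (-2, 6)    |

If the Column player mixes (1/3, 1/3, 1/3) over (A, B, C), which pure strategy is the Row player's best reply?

B

The Row player's best reply maximizes expected payoff against the mix.
A: (1/3)·0 + (1/3)·(-3) + (1/3)·0 = -1
B: (1/3)·5 + (1/3)·3 + (1/3)·(-3) = 5/3
C: (1/3)·(-1) + (1/3)·2 + (1/3)·(-2) = -1/3
Highest expected payoff is 5/3, from B.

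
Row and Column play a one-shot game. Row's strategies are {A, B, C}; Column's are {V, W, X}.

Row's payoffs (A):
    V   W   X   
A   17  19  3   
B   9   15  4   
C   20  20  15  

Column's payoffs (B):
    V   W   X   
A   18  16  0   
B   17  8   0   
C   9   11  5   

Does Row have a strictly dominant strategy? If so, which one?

C

A strategy is strictly dominant if it gives Row a strictly higher payoff than every other strategy, against every choice by the opponent.
C strictly dominates: vs V: 20 > each of {17, 9}; vs W: 20 > each of {19, 15}; vs X: 15 > each of {3, 4}.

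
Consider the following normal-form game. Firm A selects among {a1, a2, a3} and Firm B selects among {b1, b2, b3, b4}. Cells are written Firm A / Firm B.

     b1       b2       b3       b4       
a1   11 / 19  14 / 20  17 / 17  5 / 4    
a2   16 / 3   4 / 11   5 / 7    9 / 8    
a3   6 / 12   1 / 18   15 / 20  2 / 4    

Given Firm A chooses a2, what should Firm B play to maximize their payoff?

With Firm A fixed at a2, Firm B's payoffs are: b1 → 3, b2 → 11, b3 → 7, b4 → 8.
The maximum is 11, achieved by b2.

b2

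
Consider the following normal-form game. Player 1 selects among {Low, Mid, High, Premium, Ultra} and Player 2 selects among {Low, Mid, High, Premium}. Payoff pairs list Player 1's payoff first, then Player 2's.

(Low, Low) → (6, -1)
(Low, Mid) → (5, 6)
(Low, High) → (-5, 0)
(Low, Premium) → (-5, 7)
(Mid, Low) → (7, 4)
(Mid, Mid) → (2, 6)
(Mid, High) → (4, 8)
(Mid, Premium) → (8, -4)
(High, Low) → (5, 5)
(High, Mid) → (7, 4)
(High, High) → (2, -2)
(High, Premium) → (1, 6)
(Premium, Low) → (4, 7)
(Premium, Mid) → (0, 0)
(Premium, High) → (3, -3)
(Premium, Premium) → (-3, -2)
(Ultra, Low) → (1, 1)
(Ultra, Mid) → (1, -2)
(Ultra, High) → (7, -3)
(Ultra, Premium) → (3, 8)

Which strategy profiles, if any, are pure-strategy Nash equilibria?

Find each player's best response to every opponent strategy; NE are the intersections.
Player 1's best responses — vs Low: Mid (payoff 7); vs Mid: High (payoff 7); vs High: Ultra (payoff 7); vs Premium: Mid (payoff 8).
Player 2's best responses — vs Low: Premium (payoff 7); vs Mid: High (payoff 8); vs High: Premium (payoff 6); vs Premium: Low (payoff 7); vs Ultra: Premium (payoff 8).
No cell has both players best-responding. For instance, Player 1's best reply to Mid is High, but against High Player 2 prefers Premium over Mid.

None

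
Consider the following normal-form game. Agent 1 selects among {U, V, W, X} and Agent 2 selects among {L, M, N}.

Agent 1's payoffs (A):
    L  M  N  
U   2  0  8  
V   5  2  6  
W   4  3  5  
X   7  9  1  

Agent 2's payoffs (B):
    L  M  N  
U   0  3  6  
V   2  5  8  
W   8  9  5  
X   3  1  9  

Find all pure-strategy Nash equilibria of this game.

(U, N)

A profile is a Nash equilibrium when each player is best-responding to the other.
Agent 1's best responses — vs L: X (payoff 7); vs M: X (payoff 9); vs N: U (payoff 8).
Agent 2's best responses — vs U: N (payoff 6); vs V: N (payoff 8); vs W: M (payoff 9); vs X: N (payoff 9).
The only mutual best response is (U, N); neither player gains by switching there.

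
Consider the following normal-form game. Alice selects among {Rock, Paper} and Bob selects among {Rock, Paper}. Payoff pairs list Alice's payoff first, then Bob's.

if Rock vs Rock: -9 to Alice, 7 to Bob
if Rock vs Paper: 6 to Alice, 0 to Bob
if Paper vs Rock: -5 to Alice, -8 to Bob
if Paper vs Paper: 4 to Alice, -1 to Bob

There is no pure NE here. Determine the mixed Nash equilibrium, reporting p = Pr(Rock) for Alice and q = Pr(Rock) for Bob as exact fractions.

p = 1/2, q = 1/3

Each player's mixing probability is pinned down by making the *other* player indifferent.
Bob indifferent between Rock and Paper: p·7 + (1−p)·(-8) = p·0 + (1−p)·(-1) ⟹ (-8) + 15p = (-1) + 1p ⟹ p = 1/2.
Alice indifferent between Rock and Paper: q·(-9) + (1−q)·6 = q·(-5) + (1−q)·4 ⟹ 6 + (-15)q = 4 + (-9)q ⟹ q = 1/3.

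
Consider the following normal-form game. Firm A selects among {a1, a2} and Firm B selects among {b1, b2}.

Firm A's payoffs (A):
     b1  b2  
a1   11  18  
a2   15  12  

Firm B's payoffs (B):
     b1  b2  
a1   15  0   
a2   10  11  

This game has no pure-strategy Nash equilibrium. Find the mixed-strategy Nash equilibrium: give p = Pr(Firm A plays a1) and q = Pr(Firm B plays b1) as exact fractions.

Each player's mixing probability is pinned down by making the *other* player indifferent.
Firm B indifferent between b1 and b2: p·15 + (1−p)·10 = p·0 + (1−p)·11 ⟹ 10 + 5p = 11 + (-11)p ⟹ p = 1/16.
Firm A indifferent between a1 and a2: q·11 + (1−q)·18 = q·15 + (1−q)·12 ⟹ 18 + (-7)q = 12 + 3q ⟹ q = 3/5.

p = 1/16, q = 3/5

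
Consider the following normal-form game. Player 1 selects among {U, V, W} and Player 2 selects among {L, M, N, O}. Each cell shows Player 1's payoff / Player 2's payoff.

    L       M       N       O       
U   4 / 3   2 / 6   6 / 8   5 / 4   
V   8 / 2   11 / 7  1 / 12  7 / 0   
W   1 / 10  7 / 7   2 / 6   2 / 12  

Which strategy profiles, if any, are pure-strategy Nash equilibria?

Check mutual best responses: a cell is a NE iff neither player can gain by unilaterally deviating.
Player 1's best responses — vs L: V (payoff 8); vs M: V (payoff 11); vs N: U (payoff 6); vs O: V (payoff 7).
Player 2's best responses — vs U: N (payoff 8); vs V: N (payoff 12); vs W: O (payoff 12).
The only mutual best response is (U, N); neither player gains by switching there.

(U, N)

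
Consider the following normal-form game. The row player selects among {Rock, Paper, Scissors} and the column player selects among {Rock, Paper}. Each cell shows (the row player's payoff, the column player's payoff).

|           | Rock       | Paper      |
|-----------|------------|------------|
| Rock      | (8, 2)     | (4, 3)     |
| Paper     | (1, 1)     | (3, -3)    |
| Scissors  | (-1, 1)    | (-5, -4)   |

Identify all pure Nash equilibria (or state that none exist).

(Rock, Paper)

Check mutual best responses: a cell is a NE iff neither player can gain by unilaterally deviating.
The row player's best responses — vs Rock: Rock (payoff 8); vs Paper: Rock (payoff 4).
The column player's best responses — vs Rock: Paper (payoff 3); vs Paper: Rock (payoff 1); vs Scissors: Rock (payoff 1).
The only mutual best response is (Rock, Paper); neither player gains by switching there.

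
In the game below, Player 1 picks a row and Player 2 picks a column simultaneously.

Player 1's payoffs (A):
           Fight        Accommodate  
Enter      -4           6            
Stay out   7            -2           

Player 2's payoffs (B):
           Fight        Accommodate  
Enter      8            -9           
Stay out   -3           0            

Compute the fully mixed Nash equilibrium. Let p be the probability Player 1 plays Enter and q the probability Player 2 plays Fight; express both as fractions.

p = 3/20, q = 8/19

In a mixed NE each player is indifferent between their pure strategies, so the opponent's mix sets the indifference.
Player 2 indifferent between Fight and Accommodate: p·8 + (1−p)·(-3) = p·(-9) + (1−p)·0 ⟹ (-3) + 11p = 0 + (-9)p ⟹ p = 3/20.
Player 1 indifferent between Enter and Stay out: q·(-4) + (1−q)·6 = q·7 + (1−q)·(-2) ⟹ 6 + (-10)q = (-2) + 9q ⟹ q = 8/19.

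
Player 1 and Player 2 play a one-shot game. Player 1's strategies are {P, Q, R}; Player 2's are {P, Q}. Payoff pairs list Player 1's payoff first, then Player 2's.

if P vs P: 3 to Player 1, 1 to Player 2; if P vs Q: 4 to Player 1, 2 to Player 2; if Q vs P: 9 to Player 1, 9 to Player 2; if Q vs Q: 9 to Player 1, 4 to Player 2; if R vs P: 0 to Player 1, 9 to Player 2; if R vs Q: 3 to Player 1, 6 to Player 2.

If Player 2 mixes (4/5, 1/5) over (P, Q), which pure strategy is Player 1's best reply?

Player 1's best reply maximizes expected payoff against the mix.
P: (4/5)·3 + (1/5)·4 = 16/5
Q: (4/5)·9 + (1/5)·9 = 9
R: (4/5)·0 + (1/5)·3 = 3/5
Highest expected payoff is 9, from Q.

Q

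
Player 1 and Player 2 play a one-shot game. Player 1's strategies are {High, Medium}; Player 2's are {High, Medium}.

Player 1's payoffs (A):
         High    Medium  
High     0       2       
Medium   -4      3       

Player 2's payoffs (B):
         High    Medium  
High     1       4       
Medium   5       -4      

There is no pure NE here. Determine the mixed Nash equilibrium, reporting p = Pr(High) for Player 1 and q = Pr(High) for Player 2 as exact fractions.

Each player's mixing probability is pinned down by making the *other* player indifferent.
Player 2 indifferent between High and Medium: p·1 + (1−p)·5 = p·4 + (1−p)·(-4) ⟹ 5 + (-4)p = (-4) + 8p ⟹ p = 3/4.
Player 1 indifferent between High and Medium: q·0 + (1−q)·2 = q·(-4) + (1−q)·3 ⟹ 2 + (-2)q = 3 + (-7)q ⟹ q = 1/5.

p = 3/4, q = 1/5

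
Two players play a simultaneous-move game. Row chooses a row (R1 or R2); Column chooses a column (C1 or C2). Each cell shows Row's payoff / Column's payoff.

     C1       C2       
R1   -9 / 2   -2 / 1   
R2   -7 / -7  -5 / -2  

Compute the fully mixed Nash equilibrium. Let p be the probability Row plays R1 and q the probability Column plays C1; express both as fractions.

In a mixed NE each player is indifferent between their pure strategies, so the opponent's mix sets the indifference.
Column indifferent between C1 and C2: p·2 + (1−p)·(-7) = p·1 + (1−p)·(-2) ⟹ (-7) + 9p = (-2) + 3p ⟹ p = 5/6.
Row indifferent between R1 and R2: q·(-9) + (1−q)·(-2) = q·(-7) + (1−q)·(-5) ⟹ (-2) + (-7)q = (-5) + (-2)q ⟹ q = 3/5.

p = 5/6, q = 3/5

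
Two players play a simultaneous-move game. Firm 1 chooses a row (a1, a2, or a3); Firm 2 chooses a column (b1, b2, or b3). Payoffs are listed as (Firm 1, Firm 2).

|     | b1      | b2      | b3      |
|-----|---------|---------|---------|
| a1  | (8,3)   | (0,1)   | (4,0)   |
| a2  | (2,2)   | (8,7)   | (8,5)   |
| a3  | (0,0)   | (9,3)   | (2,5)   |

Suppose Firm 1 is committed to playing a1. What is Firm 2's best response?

With Firm 1 fixed at a1, Firm 2's payoffs are: b1 → 3, b2 → 1, b3 → 0.
The maximum is 3, achieved by b1.

b1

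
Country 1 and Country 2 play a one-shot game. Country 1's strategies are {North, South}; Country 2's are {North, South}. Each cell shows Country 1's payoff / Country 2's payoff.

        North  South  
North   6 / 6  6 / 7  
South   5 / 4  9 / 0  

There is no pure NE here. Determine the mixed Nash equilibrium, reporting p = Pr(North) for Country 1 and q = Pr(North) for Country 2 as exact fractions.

Each player's mixing probability is pinned down by making the *other* player indifferent.
Country 2 indifferent between North and South: p·6 + (1−p)·4 = p·7 + (1−p)·0 ⟹ 4 + 2p = 0 + 7p ⟹ p = 4/5.
Country 1 indifferent between North and South: q·6 + (1−q)·6 = q·5 + (1−q)·9 ⟹ 6 + 0q = 9 + (-4)q ⟹ q = 3/4.

p = 4/5, q = 3/4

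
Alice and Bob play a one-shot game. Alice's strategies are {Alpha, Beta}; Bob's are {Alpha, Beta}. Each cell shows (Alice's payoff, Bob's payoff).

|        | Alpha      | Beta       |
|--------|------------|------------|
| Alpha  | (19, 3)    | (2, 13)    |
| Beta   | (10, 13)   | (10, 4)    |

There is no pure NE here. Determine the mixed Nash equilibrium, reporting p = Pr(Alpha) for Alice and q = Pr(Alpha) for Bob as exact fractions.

p = 9/19, q = 8/17

Each player's mixing probability is pinned down by making the *other* player indifferent.
Bob indifferent between Alpha and Beta: p·3 + (1−p)·13 = p·13 + (1−p)·4 ⟹ 13 + (-10)p = 4 + 9p ⟹ p = 9/19.
Alice indifferent between Alpha and Beta: q·19 + (1−q)·2 = q·10 + (1−q)·10 ⟹ 2 + 17q = 10 + 0q ⟹ q = 8/17.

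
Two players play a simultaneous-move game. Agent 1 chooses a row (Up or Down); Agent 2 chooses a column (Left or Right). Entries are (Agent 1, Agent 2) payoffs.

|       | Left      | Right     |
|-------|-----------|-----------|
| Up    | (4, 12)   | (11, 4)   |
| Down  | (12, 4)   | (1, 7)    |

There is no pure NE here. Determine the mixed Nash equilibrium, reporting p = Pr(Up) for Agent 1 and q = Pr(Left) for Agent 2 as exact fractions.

p = 3/11, q = 5/9

In a mixed NE each player is indifferent between their pure strategies, so the opponent's mix sets the indifference.
Agent 2 indifferent between Left and Right: p·12 + (1−p)·4 = p·4 + (1−p)·7 ⟹ 4 + 8p = 7 + (-3)p ⟹ p = 3/11.
Agent 1 indifferent between Up and Down: q·4 + (1−q)·11 = q·12 + (1−q)·1 ⟹ 11 + (-7)q = 1 + 11q ⟹ q = 5/9.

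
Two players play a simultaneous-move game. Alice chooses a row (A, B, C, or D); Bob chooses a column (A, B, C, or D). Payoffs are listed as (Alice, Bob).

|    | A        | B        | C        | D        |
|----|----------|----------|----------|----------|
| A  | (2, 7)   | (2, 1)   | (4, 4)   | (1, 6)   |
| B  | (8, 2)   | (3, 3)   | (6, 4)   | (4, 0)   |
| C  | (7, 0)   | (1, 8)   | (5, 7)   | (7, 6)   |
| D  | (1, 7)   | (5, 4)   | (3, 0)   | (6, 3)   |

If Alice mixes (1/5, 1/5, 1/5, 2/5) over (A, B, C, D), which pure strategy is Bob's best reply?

Bob's best reply maximizes expected payoff against the mix.
A: (1/5)·7 + (1/5)·2 + (1/5)·0 + (2/5)·7 = 23/5
B: (1/5)·1 + (1/5)·3 + (1/5)·8 + (2/5)·4 = 4
C: (1/5)·4 + (1/5)·4 + (1/5)·7 + (2/5)·0 = 3
D: (1/5)·6 + (1/5)·0 + (1/5)·6 + (2/5)·3 = 18/5
Highest expected payoff is 23/5, from A.

A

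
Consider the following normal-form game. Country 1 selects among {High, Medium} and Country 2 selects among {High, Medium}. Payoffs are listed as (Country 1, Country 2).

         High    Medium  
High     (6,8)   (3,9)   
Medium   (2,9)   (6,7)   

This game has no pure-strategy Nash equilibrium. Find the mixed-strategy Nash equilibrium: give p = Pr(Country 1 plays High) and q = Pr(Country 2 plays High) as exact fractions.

In a mixed NE each player is indifferent between their pure strategies, so the opponent's mix sets the indifference.
Country 2 indifferent between High and Medium: p·8 + (1−p)·9 = p·9 + (1−p)·7 ⟹ 9 + (-1)p = 7 + 2p ⟹ p = 2/3.
Country 1 indifferent between High and Medium: q·6 + (1−q)·3 = q·2 + (1−q)·6 ⟹ 3 + 3q = 6 + (-4)q ⟹ q = 3/7.

p = 2/3, q = 3/7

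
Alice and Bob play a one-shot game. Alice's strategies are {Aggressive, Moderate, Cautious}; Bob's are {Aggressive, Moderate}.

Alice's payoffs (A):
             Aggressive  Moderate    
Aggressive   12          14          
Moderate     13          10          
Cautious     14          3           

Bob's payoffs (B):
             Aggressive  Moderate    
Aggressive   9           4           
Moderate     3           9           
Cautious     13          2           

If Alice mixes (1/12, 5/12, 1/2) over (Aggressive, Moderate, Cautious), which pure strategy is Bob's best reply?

Aggressive

Bob's best reply maximizes expected payoff against the mix.
Aggressive: (1/12)·9 + (5/12)·3 + (1/2)·13 = 17/2
Moderate: (1/12)·4 + (5/12)·9 + (1/2)·2 = 61/12
Highest expected payoff is 17/2, from Aggressive.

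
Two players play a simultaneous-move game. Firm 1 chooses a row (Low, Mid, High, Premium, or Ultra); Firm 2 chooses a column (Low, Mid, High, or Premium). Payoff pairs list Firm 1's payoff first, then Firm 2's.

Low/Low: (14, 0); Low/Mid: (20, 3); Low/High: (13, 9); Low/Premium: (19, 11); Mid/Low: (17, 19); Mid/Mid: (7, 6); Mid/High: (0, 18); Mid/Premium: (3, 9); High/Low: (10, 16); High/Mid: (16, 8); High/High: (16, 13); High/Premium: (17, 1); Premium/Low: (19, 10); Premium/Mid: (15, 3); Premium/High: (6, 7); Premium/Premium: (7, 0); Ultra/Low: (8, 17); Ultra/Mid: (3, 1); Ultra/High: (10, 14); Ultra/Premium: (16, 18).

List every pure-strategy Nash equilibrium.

A profile is a Nash equilibrium when each player is best-responding to the other.
Firm 1's best responses — vs Low: Premium (payoff 19); vs Mid: Low (payoff 20); vs High: High (payoff 16); vs Premium: Low (payoff 19).
Firm 2's best responses — vs Low: Premium (payoff 11); vs Mid: Low (payoff 19); vs High: Low (payoff 16); vs Premium: Low (payoff 10); vs Ultra: Premium (payoff 18).
Mutual best responses occur at (Low, Premium) and (Premium, Low); at each, neither player gains by switching.

(Low, Premium) and (Premium, Low)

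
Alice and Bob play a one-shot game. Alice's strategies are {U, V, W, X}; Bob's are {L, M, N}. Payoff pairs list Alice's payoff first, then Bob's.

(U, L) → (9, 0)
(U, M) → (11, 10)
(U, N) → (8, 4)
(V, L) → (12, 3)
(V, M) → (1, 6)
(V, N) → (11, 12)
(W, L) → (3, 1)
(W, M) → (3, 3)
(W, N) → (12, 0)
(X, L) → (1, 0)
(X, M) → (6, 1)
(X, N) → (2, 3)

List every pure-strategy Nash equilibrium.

Check mutual best responses: a cell is a NE iff neither player can gain by unilaterally deviating.
Alice's best responses — vs L: V (payoff 12); vs M: U (payoff 11); vs N: W (payoff 12).
Bob's best responses — vs U: M (payoff 10); vs V: N (payoff 12); vs W: M (payoff 3); vs X: N (payoff 3).
The only mutual best response is (U, M); neither player gains by switching there.

(U, M)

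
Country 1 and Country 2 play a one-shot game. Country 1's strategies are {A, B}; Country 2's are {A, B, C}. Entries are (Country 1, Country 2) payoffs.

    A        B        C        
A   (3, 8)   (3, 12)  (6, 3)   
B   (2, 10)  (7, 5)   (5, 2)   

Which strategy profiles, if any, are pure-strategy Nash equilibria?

None

A profile is a Nash equilibrium when each player is best-responding to the other.
Country 1's best responses — vs A: A (payoff 3); vs B: B (payoff 7); vs C: A (payoff 6).
Country 2's best responses — vs A: B (payoff 12); vs B: A (payoff 10).
No cell has both players best-responding. For instance, Country 1's best reply to C is A, but against A Country 2 prefers B over C.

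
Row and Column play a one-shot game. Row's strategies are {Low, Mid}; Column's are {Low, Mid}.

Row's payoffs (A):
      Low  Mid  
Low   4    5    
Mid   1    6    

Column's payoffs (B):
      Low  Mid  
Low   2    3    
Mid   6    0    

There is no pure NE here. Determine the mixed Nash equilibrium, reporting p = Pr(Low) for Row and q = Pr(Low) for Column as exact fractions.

In a mixed NE each player is indifferent between their pure strategies, so the opponent's mix sets the indifference.
Column indifferent between Low and Mid: p·2 + (1−p)·6 = p·3 + (1−p)·0 ⟹ 6 + (-4)p = 0 + 3p ⟹ p = 6/7.
Row indifferent between Low and Mid: q·4 + (1−q)·5 = q·1 + (1−q)·6 ⟹ 5 + (-1)q = 6 + (-5)q ⟹ q = 1/4.

p = 6/7, q = 1/4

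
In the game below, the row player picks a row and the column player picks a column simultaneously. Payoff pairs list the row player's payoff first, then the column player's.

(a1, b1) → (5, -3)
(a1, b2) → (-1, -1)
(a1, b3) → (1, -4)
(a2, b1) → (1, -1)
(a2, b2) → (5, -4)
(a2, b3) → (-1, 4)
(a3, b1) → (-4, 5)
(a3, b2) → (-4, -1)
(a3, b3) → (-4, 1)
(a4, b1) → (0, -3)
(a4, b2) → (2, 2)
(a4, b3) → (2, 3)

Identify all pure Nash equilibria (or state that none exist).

A profile is a Nash equilibrium when each player is best-responding to the other.
The row player's best responses — vs b1: a1 (payoff 5); vs b2: a2 (payoff 5); vs b3: a4 (payoff 2).
The column player's best responses — vs a1: b2 (payoff -1); vs a2: b3 (payoff 4); vs a3: b1 (payoff 5); vs a4: b3 (payoff 3).
The only mutual best response is (a4, b3); neither player gains by switching there.

(a4, b3)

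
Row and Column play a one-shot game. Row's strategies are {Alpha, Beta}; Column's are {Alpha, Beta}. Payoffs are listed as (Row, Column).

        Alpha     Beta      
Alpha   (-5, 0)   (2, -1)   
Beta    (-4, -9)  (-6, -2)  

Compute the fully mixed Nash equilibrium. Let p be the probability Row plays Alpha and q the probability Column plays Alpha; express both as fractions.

Each player's mixing probability is pinned down by making the *other* player indifferent.
Column indifferent between Alpha and Beta: p·0 + (1−p)·(-9) = p·(-1) + (1−p)·(-2) ⟹ (-9) + 9p = (-2) + 1p ⟹ p = 7/8.
Row indifferent between Alpha and Beta: q·(-5) + (1−q)·2 = q·(-4) + (1−q)·(-6) ⟹ 2 + (-7)q = (-6) + 2q ⟹ q = 8/9.

p = 7/8, q = 8/9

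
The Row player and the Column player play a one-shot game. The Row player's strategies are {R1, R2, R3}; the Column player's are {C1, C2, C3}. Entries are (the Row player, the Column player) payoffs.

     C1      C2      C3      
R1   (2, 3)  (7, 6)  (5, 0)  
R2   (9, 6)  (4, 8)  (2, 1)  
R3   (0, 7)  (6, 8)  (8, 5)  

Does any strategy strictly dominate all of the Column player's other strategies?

A strategy is strictly dominant if it gives the Column player a strictly higher payoff than every other strategy, against every choice by the opponent.
C2 strictly dominates: vs R1: 6 > each of {3, 0}; vs R2: 8 > each of {6, 1}; vs R3: 8 > each of {7, 5}.

C2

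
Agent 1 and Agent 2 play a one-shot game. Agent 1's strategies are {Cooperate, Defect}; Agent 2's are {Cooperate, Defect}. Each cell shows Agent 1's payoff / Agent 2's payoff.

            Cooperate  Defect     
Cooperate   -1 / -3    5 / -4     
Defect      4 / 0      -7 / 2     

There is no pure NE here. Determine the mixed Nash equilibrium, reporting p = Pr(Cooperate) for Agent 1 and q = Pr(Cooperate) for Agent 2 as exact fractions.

Each player's mixing probability is pinned down by making the *other* player indifferent.
Agent 2 indifferent between Cooperate and Defect: p·(-3) + (1−p)·0 = p·(-4) + (1−p)·2 ⟹ 0 + (-3)p = 2 + (-6)p ⟹ p = 2/3.
Agent 1 indifferent between Cooperate and Defect: q·(-1) + (1−q)·5 = q·4 + (1−q)·(-7) ⟹ 5 + (-6)q = (-7) + 11q ⟹ q = 12/17.

p = 2/3, q = 12/17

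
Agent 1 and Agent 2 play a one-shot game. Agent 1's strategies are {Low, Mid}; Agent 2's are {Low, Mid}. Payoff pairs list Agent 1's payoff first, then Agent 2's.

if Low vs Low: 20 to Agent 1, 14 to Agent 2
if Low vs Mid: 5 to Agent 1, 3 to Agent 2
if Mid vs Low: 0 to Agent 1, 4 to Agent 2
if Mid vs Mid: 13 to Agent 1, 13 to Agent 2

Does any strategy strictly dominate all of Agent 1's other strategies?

Check whether one of Agent 1's strategies beats all alternatives regardless of what the opponent does.
Low is not dominant: against Mid, Mid gives 13 > 5.
Mid is not dominant: against Low, Low gives 20 > 0.
No single strategy is best against every opponent action.

None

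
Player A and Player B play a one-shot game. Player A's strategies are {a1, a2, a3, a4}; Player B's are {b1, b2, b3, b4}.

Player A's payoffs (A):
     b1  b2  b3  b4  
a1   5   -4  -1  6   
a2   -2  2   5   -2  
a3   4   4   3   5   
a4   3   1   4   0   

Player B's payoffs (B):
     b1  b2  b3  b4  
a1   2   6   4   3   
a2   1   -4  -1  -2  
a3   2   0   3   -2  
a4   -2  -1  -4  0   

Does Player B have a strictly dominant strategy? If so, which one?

A strategy is strictly dominant if it gives Player B a strictly higher payoff than every other strategy, against every choice by the opponent.
b1 is not dominant: against a1, b2 gives 6 > 2.
b2 is not dominant: against a2, b1 gives 1 > -4.
b3 is not dominant: against a1, b2 gives 6 > 4.
b4 is not dominant: against a1, b2 gives 6 > 3.
No single strategy is best against every opponent action.

No strictly dominant strategy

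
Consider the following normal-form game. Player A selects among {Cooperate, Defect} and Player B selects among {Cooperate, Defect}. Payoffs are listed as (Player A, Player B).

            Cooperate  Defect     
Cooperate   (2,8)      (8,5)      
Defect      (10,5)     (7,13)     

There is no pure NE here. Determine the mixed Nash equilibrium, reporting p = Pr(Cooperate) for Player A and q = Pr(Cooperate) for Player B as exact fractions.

In a mixed NE each player is indifferent between their pure strategies, so the opponent's mix sets the indifference.
Player B indifferent between Cooperate and Defect: p·8 + (1−p)·5 = p·5 + (1−p)·13 ⟹ 5 + 3p = 13 + (-8)p ⟹ p = 8/11.
Player A indifferent between Cooperate and Defect: q·2 + (1−q)·8 = q·10 + (1−q)·7 ⟹ 8 + (-6)q = 7 + 3q ⟹ q = 1/9.

p = 8/11, q = 1/9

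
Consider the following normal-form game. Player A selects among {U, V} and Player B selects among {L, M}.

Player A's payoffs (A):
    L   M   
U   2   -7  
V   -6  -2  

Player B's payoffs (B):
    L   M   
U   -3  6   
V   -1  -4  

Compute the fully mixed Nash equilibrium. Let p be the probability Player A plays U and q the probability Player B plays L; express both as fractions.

Each player's mixing probability is pinned down by making the *other* player indifferent.
Player B indifferent between L and M: p·(-3) + (1−p)·(-1) = p·6 + (1−p)·(-4) ⟹ (-1) + (-2)p = (-4) + 10p ⟹ p = 1/4.
Player A indifferent between U and V: q·2 + (1−q)·(-7) = q·(-6) + (1−q)·(-2) ⟹ (-7) + 9q = (-2) + (-4)q ⟹ q = 5/13.

p = 1/4, q = 5/13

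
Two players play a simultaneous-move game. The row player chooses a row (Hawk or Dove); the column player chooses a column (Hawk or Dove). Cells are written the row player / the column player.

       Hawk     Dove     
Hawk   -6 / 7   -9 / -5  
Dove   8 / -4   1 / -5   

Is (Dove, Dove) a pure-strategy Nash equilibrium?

Holding the column player at Dove: the row player gets 1 from Dove, versus -9 from Hawk. No profitable deviation for the row player.
Holding the row player at Dove: the column player gets -5 from Dove but could get -4 by switching to Hawk. The column player has a profitable deviation.

No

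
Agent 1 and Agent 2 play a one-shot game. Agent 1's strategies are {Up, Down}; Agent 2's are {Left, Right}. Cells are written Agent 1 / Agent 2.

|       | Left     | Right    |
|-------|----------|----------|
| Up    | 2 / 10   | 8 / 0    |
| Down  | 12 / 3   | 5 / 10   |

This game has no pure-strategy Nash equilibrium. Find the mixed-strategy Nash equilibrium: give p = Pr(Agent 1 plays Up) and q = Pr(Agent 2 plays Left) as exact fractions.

Each player's mixing probability is pinned down by making the *other* player indifferent.
Agent 2 indifferent between Left and Right: p·10 + (1−p)·3 = p·0 + (1−p)·10 ⟹ 3 + 7p = 10 + (-10)p ⟹ p = 7/17.
Agent 1 indifferent between Up and Down: q·2 + (1−q)·8 = q·12 + (1−q)·5 ⟹ 8 + (-6)q = 5 + 7q ⟹ q = 3/13.

p = 7/17, q = 3/13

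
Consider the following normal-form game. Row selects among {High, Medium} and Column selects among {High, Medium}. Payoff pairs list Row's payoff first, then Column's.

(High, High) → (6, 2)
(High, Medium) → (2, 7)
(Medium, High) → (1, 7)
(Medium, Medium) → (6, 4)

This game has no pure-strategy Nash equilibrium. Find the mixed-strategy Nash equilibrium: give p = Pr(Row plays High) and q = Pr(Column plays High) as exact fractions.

p = 3/8, q = 4/9

In a mixed NE each player is indifferent between their pure strategies, so the opponent's mix sets the indifference.
Column indifferent between High and Medium: p·2 + (1−p)·7 = p·7 + (1−p)·4 ⟹ 7 + (-5)p = 4 + 3p ⟹ p = 3/8.
Row indifferent between High and Medium: q·6 + (1−q)·2 = q·1 + (1−q)·6 ⟹ 2 + 4q = 6 + (-5)q ⟹ q = 4/9.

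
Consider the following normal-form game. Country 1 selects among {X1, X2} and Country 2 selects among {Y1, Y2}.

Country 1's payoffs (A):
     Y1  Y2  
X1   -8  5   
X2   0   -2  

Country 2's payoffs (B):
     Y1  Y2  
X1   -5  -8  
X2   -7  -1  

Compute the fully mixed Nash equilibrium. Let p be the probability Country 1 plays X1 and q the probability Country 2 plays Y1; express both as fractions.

p = 2/3, q = 7/15

In a mixed NE each player is indifferent between their pure strategies, so the opponent's mix sets the indifference.
Country 2 indifferent between Y1 and Y2: p·(-5) + (1−p)·(-7) = p·(-8) + (1−p)·(-1) ⟹ (-7) + 2p = (-1) + (-7)p ⟹ p = 2/3.
Country 1 indifferent between X1 and X2: q·(-8) + (1−q)·5 = q·0 + (1−q)·(-2) ⟹ 5 + (-13)q = (-2) + 2q ⟹ q = 7/15.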